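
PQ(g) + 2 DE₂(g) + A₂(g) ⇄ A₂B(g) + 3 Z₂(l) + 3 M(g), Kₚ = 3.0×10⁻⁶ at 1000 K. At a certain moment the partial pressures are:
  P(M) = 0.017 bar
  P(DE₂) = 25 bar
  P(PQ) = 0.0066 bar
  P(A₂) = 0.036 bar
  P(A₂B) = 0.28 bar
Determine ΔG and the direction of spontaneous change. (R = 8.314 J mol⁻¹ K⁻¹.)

(Z₂ is a pure liquid — omitted from Qₚ.)
Qₚ = P(A₂B)·P(M)³ / (P(PQ)·P(DE₂)²·P(A₂)) = (0.28)·(0.017)³ / ((0.0066)·(25)²·(0.036)) = 9.26×10⁻⁶
ΔG = RT ln(Qₚ/Kₚ) = (8.314 J mol⁻¹ K⁻¹)(1000 K) × ln(9.26×10⁻⁶/3.0×10⁻⁶)
   = (8.314 kJ/mol)(1.127) = 9.37 kJ/mol
ΔG > 0, so the forward reaction is non-spontaneous (proceeds in reverse).

ΔG = 9.37 kJ/mol; the forward reaction is non-spontaneous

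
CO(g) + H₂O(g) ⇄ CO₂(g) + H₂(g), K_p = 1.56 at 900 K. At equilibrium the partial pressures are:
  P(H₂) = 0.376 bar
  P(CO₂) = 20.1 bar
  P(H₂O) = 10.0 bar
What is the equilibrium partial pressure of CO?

P(CO) = 0.484 bar

At equilibrium, K_p = P(CO₂)·P(H₂) / (P(CO)·P(H₂O)) = 1.56.
(20.1)·(0.376) / ((P(CO))·(10.0)) = 1.56
P(CO) = 0.484 bar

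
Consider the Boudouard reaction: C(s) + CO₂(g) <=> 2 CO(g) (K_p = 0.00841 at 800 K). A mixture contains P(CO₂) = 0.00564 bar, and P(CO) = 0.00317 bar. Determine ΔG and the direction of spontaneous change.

ΔG = -10.3 kJ/mol; the forward reaction is spontaneous

(C is a pure solid — omitted from Q_p.)
Q_p = P(CO)² / P(CO₂) = (0.00317)² / (0.00564) = 0.00178
ΔG = RT ln(Q_p/K_p) = (8.314 J mol⁻¹ K⁻¹)(800 K) × ln(0.00178/0.00841)
   = (6.651 kJ/mol)(-1.553) = -10.3 kJ/mol
ΔG < 0, so the forward reaction is spontaneous (proceeds forward).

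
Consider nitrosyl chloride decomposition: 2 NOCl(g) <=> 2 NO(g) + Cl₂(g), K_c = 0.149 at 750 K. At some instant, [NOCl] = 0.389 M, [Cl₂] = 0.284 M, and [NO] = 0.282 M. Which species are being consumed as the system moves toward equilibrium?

none (at equilibrium)

Q_c = [NO]²·[Cl₂] / [NOCl]² = (0.282)²·(0.284) / (0.389)² = 0.149
Q_c = 0.149 = K_c; the system is at equilibrium.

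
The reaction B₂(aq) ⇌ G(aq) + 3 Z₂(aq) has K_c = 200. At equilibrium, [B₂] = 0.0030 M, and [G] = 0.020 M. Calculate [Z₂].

At equilibrium, K_c = [G]·[Z₂]³ / [B₂] = 200.
(0.020)·([Z₂])³ / (0.0030) = 200
[Z₂]³ = 30.0 ⇒ [Z₂] = 3.1 M

[Z₂] = 3.1 M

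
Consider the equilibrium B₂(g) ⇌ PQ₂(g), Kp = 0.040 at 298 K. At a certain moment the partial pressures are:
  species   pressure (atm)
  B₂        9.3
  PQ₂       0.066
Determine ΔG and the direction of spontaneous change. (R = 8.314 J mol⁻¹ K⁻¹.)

Qp = P(PQ₂) / P(B₂) = (0.066) / (9.3) = 0.00710
ΔG = RT ln(Qp/Kp) = (8.314 J mol⁻¹ K⁻¹)(298 K) × ln(0.00710/0.040)
   = (2.478 kJ/mol)(-1.729) = -4.28 kJ/mol
ΔG < 0, so the forward reaction is spontaneous (proceeds forward).

ΔG = -4.28 kJ/mol; the forward reaction is spontaneous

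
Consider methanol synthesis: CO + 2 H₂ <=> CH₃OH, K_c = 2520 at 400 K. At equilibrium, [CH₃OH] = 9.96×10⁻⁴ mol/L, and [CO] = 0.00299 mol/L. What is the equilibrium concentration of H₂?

At equilibrium, K_c = [CH₃OH] / ([CO]·[H₂]²) = 2520.
(9.96×10⁻⁴) / ((0.00299)·([H₂])²) = 2520
[H₂]² = 1.32×10⁻⁴ ⇒ [H₂] = 0.0115 mol/L

[H₂] = 0.0115 mol/L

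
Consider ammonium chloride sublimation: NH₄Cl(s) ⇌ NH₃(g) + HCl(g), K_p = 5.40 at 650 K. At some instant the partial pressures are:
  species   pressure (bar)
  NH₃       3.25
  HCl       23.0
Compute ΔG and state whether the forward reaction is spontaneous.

ΔG = 14.2 kJ/mol; the forward reaction is non-spontaneous

(NH₄Cl is a pure solid — omitted from Q_p.)
Q_p = P(NH₃)·P(HCl) = (3.25)·(23.0) = 74.7
ΔG = RT ln(Q_p/K_p) = (8.314 J mol⁻¹ K⁻¹)(650 K) × ln(74.7/5.40)
   = (5.404 kJ/mol)(2.627) = 14.2 kJ/mol
ΔG > 0, so the forward reaction is non-spontaneous (proceeds in reverse).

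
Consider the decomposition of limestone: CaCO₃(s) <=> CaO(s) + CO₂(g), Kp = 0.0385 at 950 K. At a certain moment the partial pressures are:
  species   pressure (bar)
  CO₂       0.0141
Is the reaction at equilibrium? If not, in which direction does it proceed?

(CaCO₃, CaO are pure solids — omitted from Qp.)
Qp = P(CO₂) = 0.0141
Qp = 0.0141 < Kp = 0.0385, so the forward reaction proceeds.

to the right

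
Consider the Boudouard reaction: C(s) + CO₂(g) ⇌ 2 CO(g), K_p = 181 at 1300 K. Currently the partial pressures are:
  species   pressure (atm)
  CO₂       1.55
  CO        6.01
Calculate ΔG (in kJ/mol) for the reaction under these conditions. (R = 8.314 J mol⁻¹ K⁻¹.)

ΔG = -22.2 kJ/mol

(C is a pure solid — omitted from Q_p.)
Q_p = P(CO)² / P(CO₂) = (6.01)² / (1.55) = 23.3
ΔG = RT ln(Q_p/K_p) = (8.314 J mol⁻¹ K⁻¹)(1300 K) × ln(23.3/181)
   = (10.81 kJ/mol)(-2.050) = -22.2 kJ/mol
ΔG < 0, so the forward reaction is spontaneous (proceeds forward).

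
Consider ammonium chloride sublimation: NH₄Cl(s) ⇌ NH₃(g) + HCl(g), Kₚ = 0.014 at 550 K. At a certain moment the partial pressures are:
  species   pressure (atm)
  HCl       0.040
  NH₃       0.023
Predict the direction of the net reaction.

forward (toward products)

(NH₄Cl is a pure solid — omitted from Qₚ.)
Qₚ = P(NH₃)·P(HCl) = (0.023)·(0.040) = 9.2×10⁻⁴
Qₚ = 9.2×10⁻⁴ < Kₚ = 0.014, so the forward reaction proceeds.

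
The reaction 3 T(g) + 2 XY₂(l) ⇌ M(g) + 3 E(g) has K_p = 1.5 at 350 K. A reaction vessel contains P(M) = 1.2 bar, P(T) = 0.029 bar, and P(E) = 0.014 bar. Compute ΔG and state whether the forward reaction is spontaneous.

ΔG = -7.01 kJ/mol; the forward reaction is spontaneous

(XY₂ is a pure liquid — omitted from Q_p.)
Q_p = P(M)·P(E)³ / P(T)³ = (1.2)·(0.014)³ / (0.029)³ = 0.135
ΔG = RT ln(Q_p/K_p) = (8.314 J mol⁻¹ K⁻¹)(350 K) × ln(0.135/1.5)
   = (2.910 kJ/mol)(-2.408) = -7.01 kJ/mol
ΔG < 0, so the forward reaction is spontaneous (proceeds forward).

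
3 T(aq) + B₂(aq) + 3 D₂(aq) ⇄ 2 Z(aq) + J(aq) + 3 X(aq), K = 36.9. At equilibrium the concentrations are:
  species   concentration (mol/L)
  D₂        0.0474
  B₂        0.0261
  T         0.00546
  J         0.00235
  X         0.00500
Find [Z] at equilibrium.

At equilibrium, K = [Z]²·[J]·[X]³ / ([T]³·[B₂]·[D₂]³) = 36.9.
([Z])²·(0.00235)·(0.00500)³ / ((0.00546)³·(0.0261)·(0.0474)³) = 36.9
[Z]² = 0.0568 ⇒ [Z] = 0.238 mol/L

[Z] = 0.238 mol/L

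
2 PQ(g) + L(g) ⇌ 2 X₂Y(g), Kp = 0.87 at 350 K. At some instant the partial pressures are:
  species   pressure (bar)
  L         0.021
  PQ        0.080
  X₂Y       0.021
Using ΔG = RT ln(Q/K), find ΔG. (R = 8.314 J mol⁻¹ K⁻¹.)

Qp = P(X₂Y)² / (P(PQ)²·P(L)) = (0.021)² / ((0.080)²·(0.021)) = 3.28
ΔG = RT ln(Qp/Kp) = (8.314 J mol⁻¹ K⁻¹)(350 K) × ln(3.28/0.87)
   = (2.910 kJ/mol)(1.327) = 3.86 kJ/mol
ΔG > 0, so the forward reaction is non-spontaneous (proceeds in reverse).

ΔG = 3.86 kJ/mol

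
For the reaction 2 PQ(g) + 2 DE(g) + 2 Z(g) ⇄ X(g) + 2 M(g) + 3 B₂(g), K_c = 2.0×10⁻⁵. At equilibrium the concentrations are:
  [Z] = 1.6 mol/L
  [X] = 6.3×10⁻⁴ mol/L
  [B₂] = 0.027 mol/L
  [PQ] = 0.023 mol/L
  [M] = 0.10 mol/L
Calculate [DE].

At equilibrium, K_c = [X]·[M]²·[B₂]³ / ([PQ]²·[DE]²·[Z]²) = 2.0×10⁻⁵.
(6.3×10⁻⁴)·(0.10)²·(0.027)³ / ((0.023)²·([DE])²·(1.6)²) = 2.0×10⁻⁵
[DE]² = 0.00458 ⇒ [DE] = 0.068 mol/L

[DE] = 0.068 mol/L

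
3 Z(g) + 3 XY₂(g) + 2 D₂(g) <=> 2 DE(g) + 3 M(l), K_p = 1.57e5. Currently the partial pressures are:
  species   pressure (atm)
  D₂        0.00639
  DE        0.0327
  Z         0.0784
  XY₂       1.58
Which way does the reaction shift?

in the forward direction

(M is a pure liquid — omitted from Q_p.)
Q_p = P(DE)² / (P(Z)³·P(XY₂)³·P(D₂)²) = (0.0327)² / ((0.0784)³·(1.58)³·(0.00639)²) = 13800
Q_p = 13800 < K_p = 1.57e5, so the forward reaction proceeds.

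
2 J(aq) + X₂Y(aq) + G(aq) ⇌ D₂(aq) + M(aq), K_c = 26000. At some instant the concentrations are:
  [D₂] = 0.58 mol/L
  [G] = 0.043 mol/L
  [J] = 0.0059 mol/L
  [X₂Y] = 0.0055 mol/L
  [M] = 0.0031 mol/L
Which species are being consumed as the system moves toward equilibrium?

Q_c = [D₂]·[M] / ([J]²·[X₂Y]·[G]) = (0.58)·(0.0031) / ((0.0059)²·(0.0055)·(0.043)) = 2.2×10⁵
Q_c = 2.2×10⁵ > K_c = 26000: net reverse reaction.

D₂, M (products)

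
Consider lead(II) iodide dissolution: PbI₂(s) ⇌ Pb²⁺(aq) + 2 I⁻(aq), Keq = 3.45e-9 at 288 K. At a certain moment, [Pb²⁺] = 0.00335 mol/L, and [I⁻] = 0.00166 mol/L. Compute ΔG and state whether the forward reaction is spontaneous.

(PbI₂ is a pure solid — omitted from Q.)
Q = [Pb²⁺]·[I⁻]² = (0.00335)·(0.00166)² = 9.23e-9
ΔG = RT ln(Q/Keq) = (8.314 J mol⁻¹ K⁻¹)(288 K) × ln(9.23e-9/3.45e-9)
   = (2.394 kJ/mol)(0.9841) = 2.36 kJ/mol
ΔG > 0, so the forward reaction is non-spontaneous (proceeds in reverse).

ΔG = 2.36 kJ/mol; the forward reaction is non-spontaneous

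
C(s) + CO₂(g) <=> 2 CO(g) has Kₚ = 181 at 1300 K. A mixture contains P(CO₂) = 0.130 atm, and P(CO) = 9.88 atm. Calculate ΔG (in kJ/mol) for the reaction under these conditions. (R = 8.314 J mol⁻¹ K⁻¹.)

(C is a pure solid — omitted from Qₚ.)
Qₚ = P(CO)² / P(CO₂) = (9.88)² / (0.130) = 751
ΔG = RT ln(Qₚ/Kₚ) = (8.314 J mol⁻¹ K⁻¹)(1300 K) × ln(751/181)
   = (10.81 kJ/mol)(1.423) = 15.4 kJ/mol
ΔG > 0, so the forward reaction is non-spontaneous (proceeds in reverse).

ΔG = 15.4 kJ/mol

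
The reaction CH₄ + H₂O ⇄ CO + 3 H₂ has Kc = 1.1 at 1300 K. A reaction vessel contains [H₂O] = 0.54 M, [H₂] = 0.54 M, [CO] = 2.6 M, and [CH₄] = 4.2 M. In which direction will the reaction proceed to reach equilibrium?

Qc = [CO]·[H₂]³ / ([CH₄]·[H₂O]) = (2.6)·(0.54)³ / ((4.2)·(0.54)) = 0.18
Qc = 0.18 < Kc = 1.1, so the forward reaction proceeds.

forward (toward products)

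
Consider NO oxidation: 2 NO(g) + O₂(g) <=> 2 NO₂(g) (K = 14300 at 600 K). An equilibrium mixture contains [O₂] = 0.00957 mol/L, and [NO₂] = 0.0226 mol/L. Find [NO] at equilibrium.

[NO] = 0.00193 mol/L

At equilibrium, K = [NO₂]² / ([NO]²·[O₂]) = 14300.
(0.0226)² / (([NO])²·(0.00957)) = 14300
[NO]² = 3.73×10⁻⁶ ⇒ [NO] = 0.00193 mol/L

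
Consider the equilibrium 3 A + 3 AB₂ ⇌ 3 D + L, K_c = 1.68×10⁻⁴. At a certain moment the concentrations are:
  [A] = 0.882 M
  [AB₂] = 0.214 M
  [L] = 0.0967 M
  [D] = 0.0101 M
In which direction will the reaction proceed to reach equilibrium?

to the right

Q_c = [D]³·[L] / ([A]³·[AB₂]³) = (0.0101)³·(0.0967) / ((0.882)³·(0.214)³) = 1.48×10⁻⁵
Q_c = 1.48×10⁻⁵ < K_c = 1.68×10⁻⁴, so the forward reaction proceeds.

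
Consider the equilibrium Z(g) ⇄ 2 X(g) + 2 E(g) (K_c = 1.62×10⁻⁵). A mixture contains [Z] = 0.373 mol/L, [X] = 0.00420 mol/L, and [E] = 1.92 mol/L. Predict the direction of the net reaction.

Q_c = [X]²·[E]² / [Z] = (0.00420)²·(1.92)² / (0.373) = 1.74×10⁻⁴
Q_c = 1.74×10⁻⁴ > K_c = 1.62×10⁻⁵, so the reverse reaction proceeds.

in the reverse direction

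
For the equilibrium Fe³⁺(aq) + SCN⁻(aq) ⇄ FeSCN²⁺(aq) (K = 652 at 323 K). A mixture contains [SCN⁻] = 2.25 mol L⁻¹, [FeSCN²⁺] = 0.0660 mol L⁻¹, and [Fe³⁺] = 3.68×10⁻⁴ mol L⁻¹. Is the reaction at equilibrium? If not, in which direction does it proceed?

Q = [FeSCN²⁺] / ([Fe³⁺]·[SCN⁻]) = (0.0660) / ((3.68×10⁻⁴)·(2.25)) = 79.7
Q = 79.7 < K = 652, so the forward reaction proceeds.

forward (toward products)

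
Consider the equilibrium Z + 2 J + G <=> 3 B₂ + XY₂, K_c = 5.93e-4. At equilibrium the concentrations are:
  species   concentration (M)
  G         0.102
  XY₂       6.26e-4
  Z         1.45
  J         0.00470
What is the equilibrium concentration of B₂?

[B₂] = 0.0146 M

At equilibrium, K_c = [B₂]³·[XY₂] / ([Z]·[J]²·[G]) = 5.93e-4.
([B₂])³·(6.26e-4) / ((1.45)·(0.00470)²·(0.102)) = 5.93e-4
[B₂]³ = 3.09e-6 ⇒ [B₂] = 0.0146 M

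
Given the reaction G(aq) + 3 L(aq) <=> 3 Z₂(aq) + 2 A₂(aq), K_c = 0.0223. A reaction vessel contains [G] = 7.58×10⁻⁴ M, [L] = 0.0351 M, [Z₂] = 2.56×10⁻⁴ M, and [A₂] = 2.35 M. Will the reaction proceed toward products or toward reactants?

Q_c = [Z₂]³·[A₂]² / ([G]·[L]³) = (2.56×10⁻⁴)³·(2.35)² / ((7.58×10⁻⁴)·(0.0351)³) = 0.00283
Q_c = 0.00283 < K_c = 0.0223, so the forward reaction proceeds.

in the forward direction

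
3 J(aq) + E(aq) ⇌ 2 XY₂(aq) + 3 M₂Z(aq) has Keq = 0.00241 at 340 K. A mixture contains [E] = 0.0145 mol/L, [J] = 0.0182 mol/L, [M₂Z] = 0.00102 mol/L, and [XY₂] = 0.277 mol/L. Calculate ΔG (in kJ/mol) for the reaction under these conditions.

Q = [XY₂]²·[M₂Z]³ / ([J]³·[E]) = (0.277)²·(0.00102)³ / ((0.0182)³·(0.0145)) = 9.31e-4
ΔG = RT ln(Q/Keq) = (8.314 J mol⁻¹ K⁻¹)(340 K) × ln(9.31e-4/0.00241)
   = (2.827 kJ/mol)(-0.9511) = -2.69 kJ/mol
ΔG < 0, so the forward reaction is spontaneous (proceeds forward).

ΔG = -2.69 kJ/mol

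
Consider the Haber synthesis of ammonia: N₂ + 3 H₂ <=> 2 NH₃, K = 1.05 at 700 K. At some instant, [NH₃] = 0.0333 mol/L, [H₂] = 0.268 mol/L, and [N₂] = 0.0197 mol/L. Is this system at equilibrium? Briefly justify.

no; Q > K, reaction proceeds in reverse

Q = [NH₃]² / ([N₂]·[H₂]³) = (0.0333)² / ((0.0197)·(0.268)³) = 2.92
Q = 2.92 > K = 1.05: net reverse reaction.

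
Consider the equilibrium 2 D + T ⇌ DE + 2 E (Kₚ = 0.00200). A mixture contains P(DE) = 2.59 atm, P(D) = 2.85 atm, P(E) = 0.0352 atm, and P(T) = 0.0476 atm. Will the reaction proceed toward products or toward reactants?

in the reverse direction

Qₚ = P(DE)·P(E)² / (P(D)²·P(T)) = (2.59)·(0.0352)² / ((2.85)²·(0.0476)) = 0.00830
Qₚ = 0.00830 > Kₚ = 0.00200, so the reverse reaction proceeds.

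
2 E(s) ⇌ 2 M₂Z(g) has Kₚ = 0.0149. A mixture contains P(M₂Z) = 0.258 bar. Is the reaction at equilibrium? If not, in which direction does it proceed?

reverse (toward reactants)

(E is a pure solid — omitted from Qₚ.)
Qₚ = P(M₂Z)² = (0.258)² = 0.0666
Qₚ = 0.0666 > Kₚ = 0.0149, so the reverse reaction proceeds.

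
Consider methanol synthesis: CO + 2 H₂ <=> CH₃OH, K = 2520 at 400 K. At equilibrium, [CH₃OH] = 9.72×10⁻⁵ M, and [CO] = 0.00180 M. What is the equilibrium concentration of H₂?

[H₂] = 0.00463 M

At equilibrium, K = [CH₃OH] / ([CO]·[H₂]²) = 2520.
(9.72×10⁻⁵) / ((0.00180)·([H₂])²) = 2520
[H₂]² = 2.14×10⁻⁵ ⇒ [H₂] = 0.00463 M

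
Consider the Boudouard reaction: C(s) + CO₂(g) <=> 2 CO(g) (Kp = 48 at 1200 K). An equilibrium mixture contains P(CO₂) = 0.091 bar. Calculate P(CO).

(C is a pure solid — omitted from Kp.)
At equilibrium, Kp = P(CO)² / P(CO₂) = 48.
(P(CO))² / (0.091) = 48
P(CO)² = 4.37 ⇒ P(CO) = 2.1 bar

P(CO) = 2.1 bar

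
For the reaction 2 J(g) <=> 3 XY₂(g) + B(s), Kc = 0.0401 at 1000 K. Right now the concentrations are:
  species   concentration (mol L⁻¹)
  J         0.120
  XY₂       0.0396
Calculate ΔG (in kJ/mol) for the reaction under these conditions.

(B is a pure solid — omitted from Qc.)
Qc = [XY₂]³ / [J]² = (0.0396)³ / (0.120)² = 0.00431
ΔG = RT ln(Qc/Kc) = (8.314 J mol⁻¹ K⁻¹)(1000 K) × ln(0.00431/0.0401)
   = (8.314 kJ/mol)(-2.230) = -18.5 kJ/mol
ΔG < 0, so the forward reaction is spontaneous (proceeds forward).

ΔG = -18.5 kJ/mol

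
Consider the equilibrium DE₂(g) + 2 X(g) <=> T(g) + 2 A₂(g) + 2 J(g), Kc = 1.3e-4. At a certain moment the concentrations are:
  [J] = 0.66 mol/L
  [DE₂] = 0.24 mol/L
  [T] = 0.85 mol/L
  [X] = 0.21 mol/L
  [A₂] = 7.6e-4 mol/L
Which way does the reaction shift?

toward products

Qc = [T]·[A₂]²·[J]² / ([DE₂]·[X]²) = (0.85)·(7.6e-4)²·(0.66)² / ((0.24)·(0.21)²) = 2.0e-5
Qc = 2.0e-5 < Kc = 1.3e-4, so the forward reaction proceeds.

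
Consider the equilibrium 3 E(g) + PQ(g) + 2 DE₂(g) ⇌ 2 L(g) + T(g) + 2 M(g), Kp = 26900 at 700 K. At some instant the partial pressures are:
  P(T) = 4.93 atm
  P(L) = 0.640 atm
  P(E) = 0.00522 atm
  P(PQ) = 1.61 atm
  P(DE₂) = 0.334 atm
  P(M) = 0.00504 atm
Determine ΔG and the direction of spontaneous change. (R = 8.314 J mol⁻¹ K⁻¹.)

Qp = P(L)²·P(T)·P(M)² / (P(E)³·P(PQ)·P(DE₂)²) = (0.640)²·(4.93)·(0.00504)² / ((0.00522)³·(1.61)·(0.334)²) = 2010
ΔG = RT ln(Qp/Kp) = (8.314 J mol⁻¹ K⁻¹)(700 K) × ln(2010/26900)
   = (5.820 kJ/mol)(-2.594) = -15.1 kJ/mol
ΔG < 0, so the forward reaction is spontaneous (proceeds forward).

ΔG = -15.1 kJ/mol; the forward reaction is spontaneous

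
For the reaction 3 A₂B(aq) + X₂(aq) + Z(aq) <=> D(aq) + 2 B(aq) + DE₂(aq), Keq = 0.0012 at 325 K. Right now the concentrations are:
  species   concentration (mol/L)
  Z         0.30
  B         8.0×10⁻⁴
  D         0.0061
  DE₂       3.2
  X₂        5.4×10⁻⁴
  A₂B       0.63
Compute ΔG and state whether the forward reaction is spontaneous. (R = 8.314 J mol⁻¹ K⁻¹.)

ΔG = -3.67 kJ/mol; the forward reaction is spontaneous

Q = [D]·[B]²·[DE₂] / ([A₂B]³·[X₂]·[Z]) = (0.0061)·(8.0×10⁻⁴)²·(3.2) / ((0.63)³·(5.4×10⁻⁴)·(0.30)) = 3.08×10⁻⁴
ΔG = RT ln(Q/Keq) = (8.314 J mol⁻¹ K⁻¹)(325 K) × ln(3.08×10⁻⁴/0.0012)
   = (2.702 kJ/mol)(-1.360) = -3.67 kJ/mol
ΔG < 0, so the forward reaction is spontaneous (proceeds forward).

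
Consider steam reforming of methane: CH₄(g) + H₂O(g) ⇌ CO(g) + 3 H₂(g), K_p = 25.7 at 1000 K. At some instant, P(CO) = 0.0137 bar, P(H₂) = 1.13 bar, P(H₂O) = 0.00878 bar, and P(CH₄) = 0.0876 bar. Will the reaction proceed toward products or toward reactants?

at equilibrium

Q_p = P(CO)·P(H₂)³ / (P(CH₄)·P(H₂O)) = (0.0137)·(1.13)³ / ((0.0876)·(0.00878)) = 25.7
Q_p = 25.7 = K_p, so the system is already at equilibrium.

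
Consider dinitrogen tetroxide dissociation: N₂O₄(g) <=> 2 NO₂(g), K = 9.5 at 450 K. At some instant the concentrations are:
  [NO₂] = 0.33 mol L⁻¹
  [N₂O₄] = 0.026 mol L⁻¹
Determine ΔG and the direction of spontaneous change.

ΔG = -3.06 kJ/mol; the forward reaction is spontaneous

Q = [NO₂]² / [N₂O₄] = (0.33)² / (0.026) = 4.19
ΔG = RT ln(Q/K) = (8.314 J mol⁻¹ K⁻¹)(450 K) × ln(4.19/9.5)
   = (3.741 kJ/mol)(-0.8186) = -3.06 kJ/mol
ΔG < 0, so the forward reaction is spontaneous (proceeds forward).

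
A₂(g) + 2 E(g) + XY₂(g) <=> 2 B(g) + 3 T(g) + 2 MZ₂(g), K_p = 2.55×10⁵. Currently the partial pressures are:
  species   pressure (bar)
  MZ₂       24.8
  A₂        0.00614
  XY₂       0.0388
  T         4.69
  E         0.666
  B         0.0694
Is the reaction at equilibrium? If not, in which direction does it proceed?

Q_p = P(B)²·P(T)³·P(MZ₂)² / (P(A₂)·P(E)²·P(XY₂)) = (0.0694)²·(4.69)³·(24.8)² / ((0.00614)·(0.666)²·(0.0388)) = 2.89×10⁶
Q_p = 2.89×10⁶ > K_p = 2.55×10⁵, so the reverse reaction proceeds.

toward reactants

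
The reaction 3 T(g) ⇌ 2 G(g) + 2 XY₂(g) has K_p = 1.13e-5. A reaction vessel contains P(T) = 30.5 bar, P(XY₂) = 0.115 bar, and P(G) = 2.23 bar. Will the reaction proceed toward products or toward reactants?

to the right

Q_p = P(G)²·P(XY₂)² / P(T)³ = (2.23)²·(0.115)² / (30.5)³ = 2.32e-6
Q_p = 2.32e-6 < K_p = 1.13e-5, so the forward reaction proceeds.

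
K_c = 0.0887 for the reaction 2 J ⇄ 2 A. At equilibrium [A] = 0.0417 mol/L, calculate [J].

At equilibrium, K_c = [A]² / [J]² = 0.0887.
(0.0417)² / ([J])² = 0.0887
[J]² = 0.0196 ⇒ [J] = 0.140 mol/L

[J] = 0.140 mol/L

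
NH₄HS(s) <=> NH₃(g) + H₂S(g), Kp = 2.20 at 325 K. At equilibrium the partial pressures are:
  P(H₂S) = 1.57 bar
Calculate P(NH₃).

P(NH₃) = 1.40 bar

(NH₄HS is a pure solid — omitted from Kp.)
At equilibrium, Kp = P(NH₃)·P(H₂S) = 2.20.
(P(NH₃))·(1.57) = 2.20
P(NH₃) = 1.40 bar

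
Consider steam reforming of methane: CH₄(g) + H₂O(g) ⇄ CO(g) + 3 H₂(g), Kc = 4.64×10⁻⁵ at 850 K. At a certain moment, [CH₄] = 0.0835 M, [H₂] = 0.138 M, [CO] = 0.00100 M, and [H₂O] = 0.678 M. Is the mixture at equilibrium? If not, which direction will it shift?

Qc = [CO]·[H₂]³ / ([CH₄]·[H₂O]) = (0.00100)·(0.138)³ / ((0.0835)·(0.678)) = 4.64×10⁻⁵
Qc = 4.64×10⁻⁵ = Kc; the system is at equilibrium.

yes, at equilibrium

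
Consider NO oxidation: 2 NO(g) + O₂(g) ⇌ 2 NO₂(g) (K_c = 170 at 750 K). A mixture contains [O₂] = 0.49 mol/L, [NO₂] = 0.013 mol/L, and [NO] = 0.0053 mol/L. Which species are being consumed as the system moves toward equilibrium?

Q_c = [NO₂]² / ([NO]²·[O₂]) = (0.013)² / ((0.0053)²·(0.49)) = 12
Q_c = 12 < K_c = 170: net forward reaction.

NO, O₂ (reactants)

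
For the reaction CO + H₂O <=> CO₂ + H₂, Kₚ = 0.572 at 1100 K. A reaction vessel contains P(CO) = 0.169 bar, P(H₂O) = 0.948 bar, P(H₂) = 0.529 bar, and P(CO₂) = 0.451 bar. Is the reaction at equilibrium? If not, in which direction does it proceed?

to the left

Qₚ = P(CO₂)·P(H₂) / (P(CO)·P(H₂O)) = (0.451)·(0.529) / ((0.169)·(0.948)) = 1.49
Qₚ = 1.49 > Kₚ = 0.572, so the reverse reaction proceeds.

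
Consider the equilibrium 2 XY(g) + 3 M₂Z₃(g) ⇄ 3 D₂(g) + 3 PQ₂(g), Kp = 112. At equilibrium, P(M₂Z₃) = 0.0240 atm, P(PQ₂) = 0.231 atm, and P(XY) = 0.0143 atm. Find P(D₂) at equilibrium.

P(D₂) = 0.0295 atm

At equilibrium, Kp = P(D₂)³·P(PQ₂)³ / (P(XY)²·P(M₂Z₃)³) = 112.
(P(D₂))³·(0.231)³ / ((0.0143)²·(0.0240)³) = 112
P(D₂)³ = 2.57×10⁻⁵ ⇒ P(D₂) = 0.0295 atm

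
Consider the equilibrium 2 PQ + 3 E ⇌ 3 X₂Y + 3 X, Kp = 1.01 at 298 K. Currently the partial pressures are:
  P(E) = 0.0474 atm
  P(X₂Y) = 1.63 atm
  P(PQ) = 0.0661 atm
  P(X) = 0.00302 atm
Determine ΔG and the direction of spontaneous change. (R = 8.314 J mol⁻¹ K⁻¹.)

ΔG = -3.40 kJ/mol; the forward reaction is spontaneous

Qp = P(X₂Y)³·P(X)³ / (P(PQ)²·P(E)³) = (1.63)³·(0.00302)³ / ((0.0661)²·(0.0474)³) = 0.256
ΔG = RT ln(Qp/Kp) = (8.314 J mol⁻¹ K⁻¹)(298 K) × ln(0.256/1.01)
   = (2.478 kJ/mol)(-1.373) = -3.40 kJ/mol
ΔG < 0, so the forward reaction is spontaneous (proceeds forward).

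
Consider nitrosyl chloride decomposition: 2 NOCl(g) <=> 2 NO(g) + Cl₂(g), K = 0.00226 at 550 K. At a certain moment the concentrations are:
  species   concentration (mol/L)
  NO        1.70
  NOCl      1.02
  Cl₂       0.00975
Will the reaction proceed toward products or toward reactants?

reverse (toward reactants)

Q = [NO]²·[Cl₂] / [NOCl]² = (1.70)²·(0.00975) / (1.02)² = 0.0271
Q = 0.0271 > K = 0.00226, so the reverse reaction proceeds.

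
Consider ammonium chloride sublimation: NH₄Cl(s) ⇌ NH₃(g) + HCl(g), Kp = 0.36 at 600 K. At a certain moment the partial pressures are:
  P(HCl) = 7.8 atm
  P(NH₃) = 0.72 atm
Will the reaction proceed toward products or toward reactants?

reverse (toward reactants)

(NH₄Cl is a pure solid — omitted from Qp.)
Qp = P(NH₃)·P(HCl) = (0.72)·(7.8) = 5.6
Qp = 5.6 > Kp = 0.36, so the reverse reaction proceeds.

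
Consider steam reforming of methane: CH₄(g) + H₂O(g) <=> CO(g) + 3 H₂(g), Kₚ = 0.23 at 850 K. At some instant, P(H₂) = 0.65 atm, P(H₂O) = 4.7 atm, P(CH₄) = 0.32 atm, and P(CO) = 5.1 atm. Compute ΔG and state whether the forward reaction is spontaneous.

ΔG = 9.88 kJ/mol; the forward reaction is non-spontaneous

Qₚ = P(CO)·P(H₂)³ / (P(CH₄)·P(H₂O)) = (5.1)·(0.65)³ / ((0.32)·(4.7)) = 0.931
ΔG = RT ln(Qₚ/Kₚ) = (8.314 J mol⁻¹ K⁻¹)(850 K) × ln(0.931/0.23)
   = (7.067 kJ/mol)(1.398) = 9.88 kJ/mol
ΔG > 0, so the forward reaction is non-spontaneous (proceeds in reverse).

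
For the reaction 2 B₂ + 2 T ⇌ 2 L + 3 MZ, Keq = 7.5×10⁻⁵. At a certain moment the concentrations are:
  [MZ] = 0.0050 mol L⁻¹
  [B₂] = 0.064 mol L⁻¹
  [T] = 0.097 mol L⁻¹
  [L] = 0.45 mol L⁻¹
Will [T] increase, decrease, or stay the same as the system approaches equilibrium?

increase

Q = [L]²·[MZ]³ / ([B₂]²·[T]²) = (0.45)²·(0.0050)³ / ((0.064)²·(0.097)²) = 6.6×10⁻⁴
Q = 6.6×10⁻⁴ > Keq = 7.5×10⁻⁵: net reverse reaction.
T is a reactant, so it increases.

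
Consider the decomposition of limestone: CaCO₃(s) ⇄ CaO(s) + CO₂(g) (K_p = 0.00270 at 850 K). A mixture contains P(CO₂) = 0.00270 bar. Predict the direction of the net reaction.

no net change (already at equilibrium)

(CaCO₃, CaO are pure solids — omitted from Q_p.)
Q_p = P(CO₂) = 0.00270
Q_p = 0.00270 = K_p, so the system is already at equilibrium.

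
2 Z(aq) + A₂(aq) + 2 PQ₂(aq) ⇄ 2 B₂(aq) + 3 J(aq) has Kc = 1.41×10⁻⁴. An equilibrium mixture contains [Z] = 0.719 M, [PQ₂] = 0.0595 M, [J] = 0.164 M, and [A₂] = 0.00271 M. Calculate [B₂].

At equilibrium, Kc = [B₂]²·[J]³ / ([Z]²·[A₂]·[PQ₂]²) = 1.41×10⁻⁴.
([B₂])²·(0.164)³ / ((0.719)²·(0.00271)·(0.0595)²) = 1.41×10⁻⁴
[B₂]² = 1.59×10⁻⁷ ⇒ [B₂] = 3.98×10⁻⁴ M

[B₂] = 3.98×10⁻⁴ M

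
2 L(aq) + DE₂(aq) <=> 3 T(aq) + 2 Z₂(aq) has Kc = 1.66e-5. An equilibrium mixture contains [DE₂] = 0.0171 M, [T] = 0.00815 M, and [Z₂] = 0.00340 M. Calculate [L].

At equilibrium, Kc = [T]³·[Z₂]² / ([L]²·[DE₂]) = 1.66e-5.
(0.00815)³·(0.00340)² / (([L])²·(0.0171)) = 1.66e-5
[L]² = 2.20e-5 ⇒ [L] = 0.00470 M

[L] = 0.00470 M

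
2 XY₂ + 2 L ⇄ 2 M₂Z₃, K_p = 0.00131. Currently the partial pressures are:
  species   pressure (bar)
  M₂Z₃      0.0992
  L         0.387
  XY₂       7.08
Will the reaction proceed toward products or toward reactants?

Q_p = P(M₂Z₃)² / (P(XY₂)²·P(L)²) = (0.0992)² / ((7.08)²·(0.387)²) = 0.00131
Q_p = 0.00131 = K_p, so the system is already at equilibrium.

neither direction; the system is at equilibrium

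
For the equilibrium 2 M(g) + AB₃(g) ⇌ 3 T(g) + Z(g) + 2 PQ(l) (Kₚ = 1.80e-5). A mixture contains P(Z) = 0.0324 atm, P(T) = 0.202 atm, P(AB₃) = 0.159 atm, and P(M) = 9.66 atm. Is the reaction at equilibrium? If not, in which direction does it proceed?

(PQ is a pure liquid — omitted from Qₚ.)
Qₚ = P(T)³·P(Z) / (P(M)²·P(AB₃)) = (0.202)³·(0.0324) / ((9.66)²·(0.159)) = 1.80e-5
Qₚ = 1.80e-5 = Kₚ, so the system is already at equilibrium.

neither direction; the system is at equilibrium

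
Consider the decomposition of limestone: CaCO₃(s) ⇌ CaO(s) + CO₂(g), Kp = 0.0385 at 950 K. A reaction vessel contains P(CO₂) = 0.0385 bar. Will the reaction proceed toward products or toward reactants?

(CaCO₃, CaO are pure solids — omitted from Qp.)
Qp = P(CO₂) = 0.0385
Qp = 0.0385 = Kp, so the system is already at equilibrium.

no net change (already at equilibrium)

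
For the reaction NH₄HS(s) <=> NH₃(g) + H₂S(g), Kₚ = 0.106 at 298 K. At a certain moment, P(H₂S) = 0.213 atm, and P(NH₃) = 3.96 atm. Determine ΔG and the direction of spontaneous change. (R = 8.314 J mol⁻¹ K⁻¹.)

(NH₄HS is a pure solid — omitted from Qₚ.)
Qₚ = P(NH₃)·P(H₂S) = (3.96)·(0.213) = 0.843
ΔG = RT ln(Qₚ/Kₚ) = (8.314 J mol⁻¹ K⁻¹)(298 K) × ln(0.843/0.106)
   = (2.478 kJ/mol)(2.074) = 5.14 kJ/mol
ΔG > 0, so the forward reaction is non-spontaneous (proceeds in reverse).

ΔG = 5.14 kJ/mol; the forward reaction is non-spontaneous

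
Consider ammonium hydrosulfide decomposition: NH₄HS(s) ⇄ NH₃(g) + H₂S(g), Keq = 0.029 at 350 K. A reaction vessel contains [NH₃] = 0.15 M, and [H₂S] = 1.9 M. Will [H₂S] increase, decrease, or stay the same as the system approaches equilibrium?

(NH₄HS is a pure solid — omitted from Q.)
Q = [NH₃]·[H₂S] = (0.15)·(1.9) = 0.29
Q = 0.29 > Keq = 0.029: net reverse reaction.
H₂S is a product, so it decreases.

decrease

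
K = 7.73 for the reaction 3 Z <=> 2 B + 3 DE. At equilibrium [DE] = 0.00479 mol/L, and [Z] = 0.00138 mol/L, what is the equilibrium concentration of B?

At equilibrium, K = [B]²·[DE]³ / [Z]³ = 7.73.
([B])²·(0.00479)³ / (0.00138)³ = 7.73
[B]² = 0.185 ⇒ [B] = 0.430 mol/L

[B] = 0.430 mol/L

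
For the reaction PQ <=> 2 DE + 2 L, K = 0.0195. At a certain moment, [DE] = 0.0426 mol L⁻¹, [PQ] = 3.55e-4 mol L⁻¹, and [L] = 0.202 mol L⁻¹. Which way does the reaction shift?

toward reactants

Q = [DE]²·[L]² / [PQ] = (0.0426)²·(0.202)² / (3.55e-4) = 0.209
Q = 0.209 > K = 0.0195, so the reverse reaction proceeds.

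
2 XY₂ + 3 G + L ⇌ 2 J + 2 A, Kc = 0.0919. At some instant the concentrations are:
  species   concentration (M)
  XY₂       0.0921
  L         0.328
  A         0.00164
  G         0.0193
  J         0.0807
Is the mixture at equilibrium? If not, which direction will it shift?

no; Q > K, reaction proceeds in reverse

Qc = [J]²·[A]² / ([XY₂]²·[G]³·[L]) = (0.0807)²·(0.00164)² / ((0.0921)²·(0.0193)³·(0.328)) = 0.876
Qc = 0.876 > Kc = 0.0919: net reverse reaction.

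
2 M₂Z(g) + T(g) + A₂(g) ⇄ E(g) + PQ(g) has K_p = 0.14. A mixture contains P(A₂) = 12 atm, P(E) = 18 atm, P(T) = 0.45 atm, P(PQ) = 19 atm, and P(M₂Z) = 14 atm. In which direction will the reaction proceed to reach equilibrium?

in the reverse direction

Q_p = P(E)·P(PQ) / (P(M₂Z)²·P(T)·P(A₂)) = (18)·(19) / ((14)²·(0.45)·(12)) = 0.32
Q_p = 0.32 > K_p = 0.14, so the reverse reaction proceeds.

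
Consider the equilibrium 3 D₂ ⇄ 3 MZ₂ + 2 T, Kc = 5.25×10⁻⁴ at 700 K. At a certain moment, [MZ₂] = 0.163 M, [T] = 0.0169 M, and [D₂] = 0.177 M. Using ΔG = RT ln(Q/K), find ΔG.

ΔG = -4.98 kJ/mol

Qc = [MZ₂]³·[T]² / [D₂]³ = (0.163)³·(0.0169)² / (0.177)³ = 2.23×10⁻⁴
ΔG = RT ln(Qc/Kc) = (8.314 J mol⁻¹ K⁻¹)(700 K) × ln(2.23×10⁻⁴/5.25×10⁻⁴)
   = (5.820 kJ/mol)(-0.8562) = -4.98 kJ/mol
ΔG < 0, so the forward reaction is spontaneous (proceeds forward).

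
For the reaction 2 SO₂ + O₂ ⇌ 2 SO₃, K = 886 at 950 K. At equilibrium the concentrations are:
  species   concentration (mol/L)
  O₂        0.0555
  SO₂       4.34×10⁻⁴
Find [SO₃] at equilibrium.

At equilibrium, K = [SO₃]² / ([SO₂]²·[O₂]) = 886.
([SO₃])² / ((4.34×10⁻⁴)²·(0.0555)) = 886
[SO₃]² = 9.26×10⁻⁶ ⇒ [SO₃] = 0.00304 mol/L

[SO₃] = 0.00304 mol/L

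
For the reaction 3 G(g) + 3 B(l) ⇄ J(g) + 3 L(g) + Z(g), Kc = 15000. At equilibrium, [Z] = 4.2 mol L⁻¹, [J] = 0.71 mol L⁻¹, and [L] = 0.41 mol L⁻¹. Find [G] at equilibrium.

(B is a pure liquid — omitted from Kc.)
At equilibrium, Kc = [J]·[L]³·[Z] / [G]³ = 15000.
(0.71)·(0.41)³·(4.2) / ([G])³ = 15000
[G]³ = 1.37×10⁻⁵ ⇒ [G] = 0.024 mol L⁻¹

[G] = 0.024 mol L⁻¹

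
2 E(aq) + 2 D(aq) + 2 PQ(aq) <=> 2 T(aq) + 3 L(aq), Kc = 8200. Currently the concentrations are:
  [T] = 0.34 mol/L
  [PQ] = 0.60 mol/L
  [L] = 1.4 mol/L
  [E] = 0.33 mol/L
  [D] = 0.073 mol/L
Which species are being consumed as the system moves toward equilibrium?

E, D, PQ (reactants)

Qc = [T]²·[L]³ / ([E]²·[D]²·[PQ]²) = (0.34)²·(1.4)³ / ((0.33)²·(0.073)²·(0.60)²) = 1500
Qc = 1500 < Kc = 8200: net forward reaction.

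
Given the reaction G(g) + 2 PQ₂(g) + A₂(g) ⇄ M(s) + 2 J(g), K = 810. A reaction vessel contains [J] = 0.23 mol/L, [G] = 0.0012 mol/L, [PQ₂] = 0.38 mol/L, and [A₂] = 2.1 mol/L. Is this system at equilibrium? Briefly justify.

(M is a pure solid — omitted from Q.)
Q = [J]² / ([G]·[PQ₂]²·[A₂]) = (0.23)² / ((0.0012)·(0.38)²·(2.1)) = 150
Q = 150 < K = 810: net forward reaction.

no; Q < K, reaction proceeds forward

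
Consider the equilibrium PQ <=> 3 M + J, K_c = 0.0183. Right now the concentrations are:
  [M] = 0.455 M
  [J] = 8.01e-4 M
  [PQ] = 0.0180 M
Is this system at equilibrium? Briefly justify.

no; Q < K, reaction proceeds forward

Q_c = [M]³·[J] / [PQ] = (0.455)³·(8.01e-4) / (0.0180) = 0.00419
Q_c = 0.00419 < K_c = 0.0183: net forward reaction.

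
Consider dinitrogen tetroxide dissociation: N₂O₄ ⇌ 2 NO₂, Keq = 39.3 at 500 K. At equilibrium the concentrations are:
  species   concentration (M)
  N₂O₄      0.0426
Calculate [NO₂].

[NO₂] = 1.29 M

At equilibrium, Keq = [NO₂]² / [N₂O₄] = 39.3.
([NO₂])² / (0.0426) = 39.3
[NO₂]² = 1.67 ⇒ [NO₂] = 1.29 M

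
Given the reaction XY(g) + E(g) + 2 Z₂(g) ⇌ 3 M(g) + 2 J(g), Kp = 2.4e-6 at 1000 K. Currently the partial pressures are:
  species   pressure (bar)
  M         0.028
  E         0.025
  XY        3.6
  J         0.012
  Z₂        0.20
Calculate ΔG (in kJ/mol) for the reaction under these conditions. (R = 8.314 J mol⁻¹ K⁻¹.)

ΔG = -8.36 kJ/mol

Qp = P(M)³·P(J)² / (P(XY)·P(E)·P(Z₂)²) = (0.028)³·(0.012)² / ((3.6)·(0.025)·(0.20)²) = 8.78e-7
ΔG = RT ln(Qp/Kp) = (8.314 J mol⁻¹ K⁻¹)(1000 K) × ln(8.78e-7/2.4e-6)
   = (8.314 kJ/mol)(-1.006) = -8.36 kJ/mol
ΔG < 0, so the forward reaction is spontaneous (proceeds forward).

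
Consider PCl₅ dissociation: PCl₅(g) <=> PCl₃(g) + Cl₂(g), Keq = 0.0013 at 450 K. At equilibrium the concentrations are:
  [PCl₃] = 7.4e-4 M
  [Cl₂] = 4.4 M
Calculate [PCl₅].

[PCl₅] = 2.5 M

At equilibrium, Keq = [PCl₃]·[Cl₂] / [PCl₅] = 0.0013.
(7.4e-4)·(4.4) / ([PCl₅]) = 0.0013
[PCl₅] = 2.50 = 2.5 M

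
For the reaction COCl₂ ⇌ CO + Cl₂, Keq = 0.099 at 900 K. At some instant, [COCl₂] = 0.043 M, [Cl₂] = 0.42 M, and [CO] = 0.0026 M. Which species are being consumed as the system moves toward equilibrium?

Q = [CO]·[Cl₂] / [COCl₂] = (0.0026)·(0.42) / (0.043) = 0.025
Q = 0.025 < Keq = 0.099: net forward reaction.

COCl₂ (reactants)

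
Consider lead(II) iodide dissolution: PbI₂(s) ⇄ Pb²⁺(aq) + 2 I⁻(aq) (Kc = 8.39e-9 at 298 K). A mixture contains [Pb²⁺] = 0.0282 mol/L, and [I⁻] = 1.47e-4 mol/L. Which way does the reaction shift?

in the forward direction

(PbI₂ is a pure solid — omitted from Qc.)
Qc = [Pb²⁺]·[I⁻]² = (0.0282)·(1.47e-4)² = 6.09e-10
Qc = 6.09e-10 < Kc = 8.39e-9, so the forward reaction proceeds.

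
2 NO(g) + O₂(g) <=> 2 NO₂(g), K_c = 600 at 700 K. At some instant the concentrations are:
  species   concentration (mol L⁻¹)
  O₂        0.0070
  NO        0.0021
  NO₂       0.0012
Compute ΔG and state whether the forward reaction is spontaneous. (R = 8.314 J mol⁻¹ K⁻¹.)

Q_c = [NO₂]² / ([NO]²·[O₂]) = (0.0012)² / ((0.0021)²·(0.0070)) = 46.6
ΔG = RT ln(Q_c/K_c) = (8.314 J mol⁻¹ K⁻¹)(700 K) × ln(46.6/600)
   = (5.820 kJ/mol)(-2.555) = -14.9 kJ/mol
ΔG < 0, so the forward reaction is spontaneous (proceeds forward).

ΔG = -14.9 kJ/mol; the forward reaction is spontaneous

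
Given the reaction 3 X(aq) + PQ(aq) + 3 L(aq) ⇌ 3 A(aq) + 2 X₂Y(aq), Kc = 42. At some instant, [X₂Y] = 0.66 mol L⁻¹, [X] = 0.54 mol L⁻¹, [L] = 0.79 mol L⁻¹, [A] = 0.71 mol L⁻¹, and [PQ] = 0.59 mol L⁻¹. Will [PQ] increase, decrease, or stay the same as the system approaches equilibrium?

Qc = [A]³·[X₂Y]² / ([X]³·[PQ]·[L]³) = (0.71)³·(0.66)² / ((0.54)³·(0.59)·(0.79)³) = 3.4
Qc = 3.4 < Kc = 42: net forward reaction.
PQ is a reactant, so it decreases.

decrease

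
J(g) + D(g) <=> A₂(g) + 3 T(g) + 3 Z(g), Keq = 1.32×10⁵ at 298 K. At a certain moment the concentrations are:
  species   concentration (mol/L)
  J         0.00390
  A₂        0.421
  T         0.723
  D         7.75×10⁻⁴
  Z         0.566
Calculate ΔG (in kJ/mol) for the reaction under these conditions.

Q = [A₂]·[T]³·[Z]³ / ([J]·[D]) = (0.421)·(0.723)³·(0.566)³ / ((0.00390)·(7.75×10⁻⁴)) = 9550
ΔG = RT ln(Q/Keq) = (8.314 J mol⁻¹ K⁻¹)(298 K) × ln(9550/1.32×10⁵)
   = (2.478 kJ/mol)(-2.626) = -6.51 kJ/mol
ΔG < 0, so the forward reaction is spontaneous (proceeds forward).

ΔG = -6.51 kJ/mol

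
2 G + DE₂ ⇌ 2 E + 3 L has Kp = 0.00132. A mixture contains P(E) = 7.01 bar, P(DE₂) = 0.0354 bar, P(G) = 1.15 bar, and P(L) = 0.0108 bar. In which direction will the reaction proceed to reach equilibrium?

Qp = P(E)²·P(L)³ / (P(G)²·P(DE₂)) = (7.01)²·(0.0108)³ / ((1.15)²·(0.0354)) = 0.00132
Qp = 0.00132 = Kp, so the system is already at equilibrium.

no net change (already at equilibrium)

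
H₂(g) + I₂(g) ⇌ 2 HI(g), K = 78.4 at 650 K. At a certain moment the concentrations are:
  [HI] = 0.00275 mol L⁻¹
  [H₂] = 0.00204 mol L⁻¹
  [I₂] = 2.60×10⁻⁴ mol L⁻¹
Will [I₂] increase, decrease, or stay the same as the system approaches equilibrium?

decrease

Q = [HI]² / ([H₂]·[I₂]) = (0.00275)² / ((0.00204)·(2.60×10⁻⁴)) = 14.3
Q = 14.3 < K = 78.4: net forward reaction.
I₂ is a reactant, so it decreases.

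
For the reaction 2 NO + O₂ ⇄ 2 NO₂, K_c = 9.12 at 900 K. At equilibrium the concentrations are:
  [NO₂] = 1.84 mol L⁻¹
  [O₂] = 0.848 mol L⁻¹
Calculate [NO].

At equilibrium, K_c = [NO₂]² / ([NO]²·[O₂]) = 9.12.
(1.84)² / (([NO])²·(0.848)) = 9.12
[NO]² = 0.438 ⇒ [NO] = 0.662 mol L⁻¹

[NO] = 0.662 mol L⁻¹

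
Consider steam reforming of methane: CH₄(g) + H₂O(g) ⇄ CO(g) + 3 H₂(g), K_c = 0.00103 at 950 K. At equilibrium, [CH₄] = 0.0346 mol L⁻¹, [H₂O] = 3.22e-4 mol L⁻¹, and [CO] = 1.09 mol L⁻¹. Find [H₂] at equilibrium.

[H₂] = 0.00219 mol L⁻¹

At equilibrium, K_c = [CO]·[H₂]³ / ([CH₄]·[H₂O]) = 0.00103.
(1.09)·([H₂])³ / ((0.0346)·(3.22e-4)) = 0.00103
[H₂]³ = 1.05e-8 ⇒ [H₂] = 0.00219 mol L⁻¹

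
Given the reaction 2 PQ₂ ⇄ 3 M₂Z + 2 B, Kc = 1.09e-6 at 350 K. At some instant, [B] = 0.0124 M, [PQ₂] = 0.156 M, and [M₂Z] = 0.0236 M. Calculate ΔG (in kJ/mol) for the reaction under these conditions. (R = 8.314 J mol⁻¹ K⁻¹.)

ΔG = -7.49 kJ/mol

Qc = [M₂Z]³·[B]² / [PQ₂]² = (0.0236)³·(0.0124)² / (0.156)² = 8.30e-8
ΔG = RT ln(Qc/Kc) = (8.314 J mol⁻¹ K⁻¹)(350 K) × ln(8.30e-8/1.09e-6)
   = (2.910 kJ/mol)(-2.575) = -7.49 kJ/mol
ΔG < 0, so the forward reaction is spontaneous (proceeds forward).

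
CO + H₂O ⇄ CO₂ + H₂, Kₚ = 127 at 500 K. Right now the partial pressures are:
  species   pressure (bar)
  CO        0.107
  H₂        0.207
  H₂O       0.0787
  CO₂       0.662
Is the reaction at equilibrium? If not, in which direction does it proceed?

toward products

Qₚ = P(CO₂)·P(H₂) / (P(CO)·P(H₂O)) = (0.662)·(0.207) / ((0.107)·(0.0787)) = 16.3
Qₚ = 16.3 < Kₚ = 127, so the forward reaction proceeds.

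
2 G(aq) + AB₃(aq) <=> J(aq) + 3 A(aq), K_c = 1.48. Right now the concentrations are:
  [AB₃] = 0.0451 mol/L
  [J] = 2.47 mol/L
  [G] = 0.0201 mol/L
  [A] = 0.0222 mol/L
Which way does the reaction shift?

Q_c = [J]·[A]³ / ([G]²·[AB₃]) = (2.47)·(0.0222)³ / ((0.0201)²·(0.0451)) = 1.48
Q_c = 1.48 = K_c, so the system is already at equilibrium.

at equilibrium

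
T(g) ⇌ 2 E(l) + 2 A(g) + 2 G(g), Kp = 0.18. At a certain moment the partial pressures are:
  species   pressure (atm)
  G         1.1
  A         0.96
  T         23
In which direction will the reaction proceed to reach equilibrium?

to the right

(E is a pure liquid — omitted from Qp.)
Qp = P(A)²·P(G)² / P(T) = (0.96)²·(1.1)² / (23) = 0.048
Qp = 0.048 < Kp = 0.18, so the forward reaction proceeds.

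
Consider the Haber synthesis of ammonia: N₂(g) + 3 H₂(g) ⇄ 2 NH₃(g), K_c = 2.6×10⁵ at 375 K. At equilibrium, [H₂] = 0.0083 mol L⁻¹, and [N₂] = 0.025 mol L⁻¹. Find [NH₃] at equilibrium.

[NH₃] = 0.061 mol L⁻¹

At equilibrium, K_c = [NH₃]² / ([N₂]·[H₂]³) = 2.6×10⁵.
([NH₃])² / ((0.025)·(0.0083)³) = 2.6×10⁵
[NH₃]² = 0.00372 ⇒ [NH₃] = 0.061 mol L⁻¹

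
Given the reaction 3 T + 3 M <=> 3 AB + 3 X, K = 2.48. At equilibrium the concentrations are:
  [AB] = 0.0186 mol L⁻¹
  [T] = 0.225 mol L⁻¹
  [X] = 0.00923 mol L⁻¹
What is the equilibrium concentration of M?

[M] = 5.64e-4 mol L⁻¹

At equilibrium, K = [AB]³·[X]³ / ([T]³·[M]³) = 2.48.
(0.0186)³·(0.00923)³ / ((0.225)³·([M])³) = 2.48
[M]³ = 1.79e-10 ⇒ [M] = 5.64e-4 mol L⁻¹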